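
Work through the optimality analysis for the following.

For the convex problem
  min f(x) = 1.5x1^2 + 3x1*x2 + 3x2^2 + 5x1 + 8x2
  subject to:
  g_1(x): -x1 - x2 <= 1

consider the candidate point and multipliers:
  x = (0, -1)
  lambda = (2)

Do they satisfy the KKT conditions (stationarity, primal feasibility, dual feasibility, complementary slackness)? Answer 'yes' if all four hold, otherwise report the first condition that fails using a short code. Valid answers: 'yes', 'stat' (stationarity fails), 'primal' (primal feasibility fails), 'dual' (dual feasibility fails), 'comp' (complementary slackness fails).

Gradient of f: grad f(x) = Q x + c = (2, 2)
Constraint values g_i(x) = a_i^T x - b_i:
  g_1((0, -1)) = 0
Stationarity residual: grad f(x) + sum_i lambda_i a_i = (0, 0)
  -> stationarity OK
Primal feasibility (all g_i <= 0): OK
Dual feasibility (all lambda_i >= 0): OK
Complementary slackness (lambda_i * g_i(x) = 0 for all i): OK

Verdict: yes, KKT holds.

yes


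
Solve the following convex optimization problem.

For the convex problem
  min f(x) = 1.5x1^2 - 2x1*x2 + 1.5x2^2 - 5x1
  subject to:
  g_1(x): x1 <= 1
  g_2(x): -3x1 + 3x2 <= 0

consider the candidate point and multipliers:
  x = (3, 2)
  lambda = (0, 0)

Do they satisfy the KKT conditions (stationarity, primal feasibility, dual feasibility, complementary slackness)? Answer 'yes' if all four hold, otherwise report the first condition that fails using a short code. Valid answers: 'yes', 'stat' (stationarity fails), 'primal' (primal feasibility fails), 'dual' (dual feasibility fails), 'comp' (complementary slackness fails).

Gradient of f: grad f(x) = Q x + c = (0, 0)
Constraint values g_i(x) = a_i^T x - b_i:
  g_1((3, 2)) = 2
  g_2((3, 2)) = -3
Stationarity residual: grad f(x) + sum_i lambda_i a_i = (0, 0)
  -> stationarity OK
Primal feasibility (all g_i <= 0): FAILS
Dual feasibility (all lambda_i >= 0): OK
Complementary slackness (lambda_i * g_i(x) = 0 for all i): OK

Verdict: the first failing condition is primal_feasibility -> primal.

primal


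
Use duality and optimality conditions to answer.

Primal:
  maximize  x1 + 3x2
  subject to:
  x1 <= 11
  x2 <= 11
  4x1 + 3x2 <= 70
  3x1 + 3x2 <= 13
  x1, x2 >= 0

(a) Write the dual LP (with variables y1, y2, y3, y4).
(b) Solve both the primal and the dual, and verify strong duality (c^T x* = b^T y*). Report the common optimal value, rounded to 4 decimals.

The standard primal-dual pair for 'max c^T x s.t. A x <= b, x >= 0' is:
  Dual:  min b^T y  s.t.  A^T y >= c,  y >= 0.

So the dual LP is:
  minimize  11y1 + 11y2 + 70y3 + 13y4
  subject to:
    y1 + 4y3 + 3y4 >= 1
    y2 + 3y3 + 3y4 >= 3
    y1, y2, y3, y4 >= 0

Solving the primal: x* = (0, 4.3333).
  primal value c^T x* = 13.
Solving the dual: y* = (0, 0, 0, 1).
  dual value b^T y* = 13.
Strong duality: c^T x* = b^T y*. Confirmed.

13


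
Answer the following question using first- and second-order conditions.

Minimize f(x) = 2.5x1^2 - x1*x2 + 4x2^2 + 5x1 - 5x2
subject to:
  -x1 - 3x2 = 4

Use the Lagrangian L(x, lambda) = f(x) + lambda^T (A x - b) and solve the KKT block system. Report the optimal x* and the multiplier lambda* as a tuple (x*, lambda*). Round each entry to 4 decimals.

Form the Lagrangian:
  L(x, lambda) = (1/2) x^T Q x + c^T x + lambda^T (A x - b)
Stationarity (grad_x L = 0): Q x + c + A^T lambda = 0.
Primal feasibility: A x = b.

This gives the KKT block system:
  [ Q   A^T ] [ x     ]   [-c ]
  [ A    0  ] [ lambda ] = [ b ]

Solving the linear system:
  x*      = (-1.7627, -0.7458)
  lambda* = (-3.0678)
  f(x*)   = 3.5932

x* = (-1.7627, -0.7458), lambda* = (-3.0678)


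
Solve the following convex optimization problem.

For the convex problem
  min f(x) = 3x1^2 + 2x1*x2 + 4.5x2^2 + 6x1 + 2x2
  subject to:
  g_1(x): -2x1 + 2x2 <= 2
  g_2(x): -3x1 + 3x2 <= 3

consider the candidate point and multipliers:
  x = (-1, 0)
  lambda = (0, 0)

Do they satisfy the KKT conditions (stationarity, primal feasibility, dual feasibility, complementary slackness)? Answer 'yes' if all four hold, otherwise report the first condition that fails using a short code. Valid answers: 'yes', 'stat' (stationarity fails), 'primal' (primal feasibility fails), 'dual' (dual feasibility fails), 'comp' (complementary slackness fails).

Gradient of f: grad f(x) = Q x + c = (0, 0)
Constraint values g_i(x) = a_i^T x - b_i:
  g_1((-1, 0)) = 0
  g_2((-1, 0)) = 0
Stationarity residual: grad f(x) + sum_i lambda_i a_i = (0, 0)
  -> stationarity OK
Primal feasibility (all g_i <= 0): OK
Dual feasibility (all lambda_i >= 0): OK
Complementary slackness (lambda_i * g_i(x) = 0 for all i): OK

Verdict: yes, KKT holds.

yes


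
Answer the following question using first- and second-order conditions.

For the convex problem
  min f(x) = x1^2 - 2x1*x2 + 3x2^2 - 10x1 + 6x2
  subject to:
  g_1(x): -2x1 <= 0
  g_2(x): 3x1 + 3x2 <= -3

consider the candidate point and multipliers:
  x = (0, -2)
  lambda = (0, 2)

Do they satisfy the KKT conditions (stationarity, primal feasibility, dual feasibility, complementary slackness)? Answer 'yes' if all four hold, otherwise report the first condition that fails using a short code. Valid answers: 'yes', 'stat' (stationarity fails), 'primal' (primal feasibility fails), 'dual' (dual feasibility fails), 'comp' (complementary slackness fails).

Gradient of f: grad f(x) = Q x + c = (-6, -6)
Constraint values g_i(x) = a_i^T x - b_i:
  g_1((0, -2)) = 0
  g_2((0, -2)) = -3
Stationarity residual: grad f(x) + sum_i lambda_i a_i = (0, 0)
  -> stationarity OK
Primal feasibility (all g_i <= 0): OK
Dual feasibility (all lambda_i >= 0): OK
Complementary slackness (lambda_i * g_i(x) = 0 for all i): FAILS

Verdict: the first failing condition is complementary_slackness -> comp.

comp


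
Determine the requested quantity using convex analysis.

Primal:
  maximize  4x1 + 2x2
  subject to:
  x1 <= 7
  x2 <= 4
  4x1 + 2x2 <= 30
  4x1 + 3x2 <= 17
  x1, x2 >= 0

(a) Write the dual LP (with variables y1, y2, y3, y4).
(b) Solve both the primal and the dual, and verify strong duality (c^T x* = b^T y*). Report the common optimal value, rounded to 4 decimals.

The standard primal-dual pair for 'max c^T x s.t. A x <= b, x >= 0' is:
  Dual:  min b^T y  s.t.  A^T y >= c,  y >= 0.

So the dual LP is:
  minimize  7y1 + 4y2 + 30y3 + 17y4
  subject to:
    y1 + 4y3 + 4y4 >= 4
    y2 + 2y3 + 3y4 >= 2
    y1, y2, y3, y4 >= 0

Solving the primal: x* = (4.25, 0).
  primal value c^T x* = 17.
Solving the dual: y* = (0, 0, 0, 1).
  dual value b^T y* = 17.
Strong duality: c^T x* = b^T y*. Confirmed.

17


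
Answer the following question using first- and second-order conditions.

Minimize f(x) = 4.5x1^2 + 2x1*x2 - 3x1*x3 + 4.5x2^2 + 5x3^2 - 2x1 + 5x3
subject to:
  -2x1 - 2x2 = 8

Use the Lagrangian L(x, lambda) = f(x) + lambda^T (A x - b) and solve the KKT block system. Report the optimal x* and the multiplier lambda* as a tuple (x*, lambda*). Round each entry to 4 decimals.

Form the Lagrangian:
  L(x, lambda) = (1/2) x^T Q x + c^T x + lambda^T (A x - b)
Stationarity (grad_x L = 0): Q x + c + A^T lambda = 0.
Primal feasibility: A x = b.

This gives the KKT block system:
  [ Q   A^T ] [ x     ]   [-c ]
  [ A    0  ] [ lambda ] = [ b ]

Solving the linear system:
  x*      = (-2.0992, -1.9008, -1.1298)
  lambda* = (-10.6527)
  f(x*)   = 41.8855

x* = (-2.0992, -1.9008, -1.1298), lambda* = (-10.6527)


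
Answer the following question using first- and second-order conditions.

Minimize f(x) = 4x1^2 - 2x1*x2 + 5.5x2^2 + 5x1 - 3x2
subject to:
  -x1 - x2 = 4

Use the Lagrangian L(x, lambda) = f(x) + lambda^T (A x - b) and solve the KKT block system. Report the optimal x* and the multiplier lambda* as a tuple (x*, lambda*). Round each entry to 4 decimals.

Form the Lagrangian:
  L(x, lambda) = (1/2) x^T Q x + c^T x + lambda^T (A x - b)
Stationarity (grad_x L = 0): Q x + c + A^T lambda = 0.
Primal feasibility: A x = b.

This gives the KKT block system:
  [ Q   A^T ] [ x     ]   [-c ]
  [ A    0  ] [ lambda ] = [ b ]

Solving the linear system:
  x*      = (-2.6087, -1.3913)
  lambda* = (-13.087)
  f(x*)   = 21.7391

x* = (-2.6087, -1.3913), lambda* = (-13.087)


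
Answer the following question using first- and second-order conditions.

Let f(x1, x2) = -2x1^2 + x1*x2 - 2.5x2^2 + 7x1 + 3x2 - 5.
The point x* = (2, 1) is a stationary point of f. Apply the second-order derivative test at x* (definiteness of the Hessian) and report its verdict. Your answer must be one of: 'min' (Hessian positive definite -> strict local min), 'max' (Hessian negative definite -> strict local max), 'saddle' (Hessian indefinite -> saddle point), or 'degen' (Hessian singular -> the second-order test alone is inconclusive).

Compute the Hessian H = grad^2 f:
  H = [[-4, 1], [1, -5]]
Verify stationarity: grad f(x*) = H x* + g = (0, 0).
Eigenvalues of H: -5.618, -3.382.
Both eigenvalues < 0, so H is negative definite -> x* is a strict local max.

max


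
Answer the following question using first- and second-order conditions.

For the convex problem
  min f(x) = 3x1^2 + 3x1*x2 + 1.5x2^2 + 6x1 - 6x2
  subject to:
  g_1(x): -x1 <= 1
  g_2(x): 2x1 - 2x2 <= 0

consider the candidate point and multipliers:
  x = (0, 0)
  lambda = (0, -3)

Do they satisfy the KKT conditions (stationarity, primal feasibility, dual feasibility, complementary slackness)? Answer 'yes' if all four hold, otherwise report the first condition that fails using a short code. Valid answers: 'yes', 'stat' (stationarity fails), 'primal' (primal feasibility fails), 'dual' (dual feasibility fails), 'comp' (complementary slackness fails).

Gradient of f: grad f(x) = Q x + c = (6, -6)
Constraint values g_i(x) = a_i^T x - b_i:
  g_1((0, 0)) = -1
  g_2((0, 0)) = 0
Stationarity residual: grad f(x) + sum_i lambda_i a_i = (0, 0)
  -> stationarity OK
Primal feasibility (all g_i <= 0): OK
Dual feasibility (all lambda_i >= 0): FAILS
Complementary slackness (lambda_i * g_i(x) = 0 for all i): OK

Verdict: the first failing condition is dual_feasibility -> dual.

dual


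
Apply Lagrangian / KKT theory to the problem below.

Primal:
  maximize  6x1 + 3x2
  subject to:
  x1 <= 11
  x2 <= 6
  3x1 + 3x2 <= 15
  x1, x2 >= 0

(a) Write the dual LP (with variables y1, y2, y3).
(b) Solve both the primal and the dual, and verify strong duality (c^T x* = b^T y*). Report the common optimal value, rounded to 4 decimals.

The standard primal-dual pair for 'max c^T x s.t. A x <= b, x >= 0' is:
  Dual:  min b^T y  s.t.  A^T y >= c,  y >= 0.

So the dual LP is:
  minimize  11y1 + 6y2 + 15y3
  subject to:
    y1 + 3y3 >= 6
    y2 + 3y3 >= 3
    y1, y2, y3 >= 0

Solving the primal: x* = (5, 0).
  primal value c^T x* = 30.
Solving the dual: y* = (0, 0, 2).
  dual value b^T y* = 30.
Strong duality: c^T x* = b^T y*. Confirmed.

30


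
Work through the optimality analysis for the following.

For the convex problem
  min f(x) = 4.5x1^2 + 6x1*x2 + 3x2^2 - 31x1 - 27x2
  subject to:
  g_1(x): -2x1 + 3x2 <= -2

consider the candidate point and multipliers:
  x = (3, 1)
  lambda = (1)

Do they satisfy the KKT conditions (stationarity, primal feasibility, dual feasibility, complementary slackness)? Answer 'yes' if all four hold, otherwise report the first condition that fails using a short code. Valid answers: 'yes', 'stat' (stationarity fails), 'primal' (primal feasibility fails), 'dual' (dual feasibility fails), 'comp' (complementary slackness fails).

Gradient of f: grad f(x) = Q x + c = (2, -3)
Constraint values g_i(x) = a_i^T x - b_i:
  g_1((3, 1)) = -1
Stationarity residual: grad f(x) + sum_i lambda_i a_i = (0, 0)
  -> stationarity OK
Primal feasibility (all g_i <= 0): OK
Dual feasibility (all lambda_i >= 0): OK
Complementary slackness (lambda_i * g_i(x) = 0 for all i): FAILS

Verdict: the first failing condition is complementary_slackness -> comp.

comp


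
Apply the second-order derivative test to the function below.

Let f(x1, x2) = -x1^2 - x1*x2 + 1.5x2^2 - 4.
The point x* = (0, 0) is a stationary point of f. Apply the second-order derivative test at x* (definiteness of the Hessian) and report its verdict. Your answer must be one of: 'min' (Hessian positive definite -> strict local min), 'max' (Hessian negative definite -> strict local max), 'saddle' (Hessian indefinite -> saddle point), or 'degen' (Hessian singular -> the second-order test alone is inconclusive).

Compute the Hessian H = grad^2 f:
  H = [[-2, -1], [-1, 3]]
Verify stationarity: grad f(x*) = H x* + g = (0, 0).
Eigenvalues of H: -2.1926, 3.1926.
Eigenvalues have mixed signs, so H is indefinite -> x* is a saddle point.

saddle


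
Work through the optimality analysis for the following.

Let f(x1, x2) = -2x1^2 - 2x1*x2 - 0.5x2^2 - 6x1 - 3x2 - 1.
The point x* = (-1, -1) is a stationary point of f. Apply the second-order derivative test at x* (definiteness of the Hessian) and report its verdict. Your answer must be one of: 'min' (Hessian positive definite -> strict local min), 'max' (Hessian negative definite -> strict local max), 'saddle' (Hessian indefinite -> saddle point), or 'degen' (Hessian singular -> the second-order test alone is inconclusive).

Compute the Hessian H = grad^2 f:
  H = [[-4, -2], [-2, -1]]
Verify stationarity: grad f(x*) = H x* + g = (0, 0).
Eigenvalues of H: -5, 0.
H has a zero eigenvalue (singular; negative semidefinite but not definite), so H is neither positive definite, negative definite, nor indefinite. The second-order test alone is inconclusive -> degen.
(Indeed, f is constant along the null direction of H through x*, so x* is not a strict local extremum.)

degen


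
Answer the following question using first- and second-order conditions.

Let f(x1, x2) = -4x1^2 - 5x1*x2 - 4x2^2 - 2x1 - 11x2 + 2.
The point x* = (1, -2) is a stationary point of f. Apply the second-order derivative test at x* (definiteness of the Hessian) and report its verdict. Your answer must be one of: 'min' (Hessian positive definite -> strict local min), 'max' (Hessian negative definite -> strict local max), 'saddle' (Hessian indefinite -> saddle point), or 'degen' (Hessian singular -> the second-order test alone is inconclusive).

Compute the Hessian H = grad^2 f:
  H = [[-8, -5], [-5, -8]]
Verify stationarity: grad f(x*) = H x* + g = (0, 0).
Eigenvalues of H: -13, -3.
Both eigenvalues < 0, so H is negative definite -> x* is a strict local max.

max


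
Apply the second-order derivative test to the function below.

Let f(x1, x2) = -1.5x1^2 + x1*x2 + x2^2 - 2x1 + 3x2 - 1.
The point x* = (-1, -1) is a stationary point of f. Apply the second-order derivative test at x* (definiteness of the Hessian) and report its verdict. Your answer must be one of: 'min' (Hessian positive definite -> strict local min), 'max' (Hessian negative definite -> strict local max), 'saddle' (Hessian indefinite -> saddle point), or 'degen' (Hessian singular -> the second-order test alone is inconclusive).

Compute the Hessian H = grad^2 f:
  H = [[-3, 1], [1, 2]]
Verify stationarity: grad f(x*) = H x* + g = (0, 0).
Eigenvalues of H: -3.1926, 2.1926.
Eigenvalues have mixed signs, so H is indefinite -> x* is a saddle point.

saddle


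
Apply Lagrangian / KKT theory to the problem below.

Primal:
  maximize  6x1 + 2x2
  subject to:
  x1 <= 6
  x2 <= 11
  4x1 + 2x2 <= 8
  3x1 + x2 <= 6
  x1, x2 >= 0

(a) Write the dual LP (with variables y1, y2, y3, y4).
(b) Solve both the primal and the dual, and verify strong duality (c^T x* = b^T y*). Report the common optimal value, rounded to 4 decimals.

The standard primal-dual pair for 'max c^T x s.t. A x <= b, x >= 0' is:
  Dual:  min b^T y  s.t.  A^T y >= c,  y >= 0.

So the dual LP is:
  minimize  6y1 + 11y2 + 8y3 + 6y4
  subject to:
    y1 + 4y3 + 3y4 >= 6
    y2 + 2y3 + y4 >= 2
    y1, y2, y3, y4 >= 0

Solving the primal: x* = (2, 0).
  primal value c^T x* = 12.
Solving the dual: y* = (0, 0, 0, 2).
  dual value b^T y* = 12.
Strong duality: c^T x* = b^T y*. Confirmed.

12


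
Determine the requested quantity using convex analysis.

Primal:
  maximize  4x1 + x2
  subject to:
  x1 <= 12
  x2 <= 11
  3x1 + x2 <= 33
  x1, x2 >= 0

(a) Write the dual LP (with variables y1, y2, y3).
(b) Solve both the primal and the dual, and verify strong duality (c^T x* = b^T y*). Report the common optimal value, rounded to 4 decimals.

The standard primal-dual pair for 'max c^T x s.t. A x <= b, x >= 0' is:
  Dual:  min b^T y  s.t.  A^T y >= c,  y >= 0.

So the dual LP is:
  minimize  12y1 + 11y2 + 33y3
  subject to:
    y1 + 3y3 >= 4
    y2 + y3 >= 1
    y1, y2, y3 >= 0

Solving the primal: x* = (11, 0).
  primal value c^T x* = 44.
Solving the dual: y* = (0, 0, 1.3333).
  dual value b^T y* = 44.
Strong duality: c^T x* = b^T y*. Confirmed.

44


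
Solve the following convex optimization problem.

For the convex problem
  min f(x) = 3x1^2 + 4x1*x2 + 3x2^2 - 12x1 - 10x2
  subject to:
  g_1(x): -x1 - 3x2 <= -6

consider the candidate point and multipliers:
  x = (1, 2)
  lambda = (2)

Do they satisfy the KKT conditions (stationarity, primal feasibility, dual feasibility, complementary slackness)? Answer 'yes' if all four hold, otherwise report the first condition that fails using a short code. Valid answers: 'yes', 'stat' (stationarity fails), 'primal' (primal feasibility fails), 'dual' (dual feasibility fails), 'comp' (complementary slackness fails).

Gradient of f: grad f(x) = Q x + c = (2, 6)
Constraint values g_i(x) = a_i^T x - b_i:
  g_1((1, 2)) = -1
Stationarity residual: grad f(x) + sum_i lambda_i a_i = (0, 0)
  -> stationarity OK
Primal feasibility (all g_i <= 0): OK
Dual feasibility (all lambda_i >= 0): OK
Complementary slackness (lambda_i * g_i(x) = 0 for all i): FAILS

Verdict: the first failing condition is complementary_slackness -> comp.

comp


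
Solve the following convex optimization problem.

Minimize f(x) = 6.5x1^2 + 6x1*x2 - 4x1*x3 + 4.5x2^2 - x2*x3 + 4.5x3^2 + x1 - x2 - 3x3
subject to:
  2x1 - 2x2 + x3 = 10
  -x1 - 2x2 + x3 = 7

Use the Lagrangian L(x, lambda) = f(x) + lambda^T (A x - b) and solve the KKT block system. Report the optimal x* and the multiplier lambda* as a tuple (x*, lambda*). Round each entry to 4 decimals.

Form the Lagrangian:
  L(x, lambda) = (1/2) x^T Q x + c^T x + lambda^T (A x - b)
Stationarity (grad_x L = 0): Q x + c + A^T lambda = 0.
Primal feasibility: A x = b.

This gives the KKT block system:
  [ Q   A^T ] [ x     ]   [-c ]
  [ A    0  ] [ lambda ] = [ b ]

Solving the linear system:
  x*      = (1, -3.0976, 1.8049)
  lambda* = (-0.1789, -12.1626)
  f(x*)   = 42.8049

x* = (1, -3.0976, 1.8049), lambda* = (-0.1789, -12.1626)


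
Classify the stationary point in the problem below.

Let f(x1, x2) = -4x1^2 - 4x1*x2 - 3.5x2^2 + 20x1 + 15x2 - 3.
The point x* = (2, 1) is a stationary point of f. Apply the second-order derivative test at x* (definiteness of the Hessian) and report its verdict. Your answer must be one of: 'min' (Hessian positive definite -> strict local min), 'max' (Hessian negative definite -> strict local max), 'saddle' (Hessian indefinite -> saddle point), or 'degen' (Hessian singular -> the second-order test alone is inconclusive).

Compute the Hessian H = grad^2 f:
  H = [[-8, -4], [-4, -7]]
Verify stationarity: grad f(x*) = H x* + g = (0, 0).
Eigenvalues of H: -11.5311, -3.4689.
Both eigenvalues < 0, so H is negative definite -> x* is a strict local max.

max


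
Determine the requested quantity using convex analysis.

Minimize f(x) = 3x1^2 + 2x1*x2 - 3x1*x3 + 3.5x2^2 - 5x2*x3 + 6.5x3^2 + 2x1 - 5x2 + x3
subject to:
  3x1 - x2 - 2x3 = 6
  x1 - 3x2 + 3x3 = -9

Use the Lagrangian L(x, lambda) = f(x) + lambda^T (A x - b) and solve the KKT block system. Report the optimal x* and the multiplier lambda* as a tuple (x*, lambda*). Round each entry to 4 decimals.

Form the Lagrangian:
  L(x, lambda) = (1/2) x^T Q x + c^T x + lambda^T (A x - b)
Stationarity (grad_x L = 0): Q x + c + A^T lambda = 0.
Primal feasibility: A x = b.

This gives the KKT block system:
  [ Q   A^T ] [ x     ]   [-c ]
  [ A    0  ] [ lambda ] = [ b ]

Solving the linear system:
  x*      = (0.6845, 0.8367, -2.3915)
  lambda* = (-7.3811, 7.1882)
  f(x*)   = 51.8871

x* = (0.6845, 0.8367, -2.3915), lambda* = (-7.3811, 7.1882)


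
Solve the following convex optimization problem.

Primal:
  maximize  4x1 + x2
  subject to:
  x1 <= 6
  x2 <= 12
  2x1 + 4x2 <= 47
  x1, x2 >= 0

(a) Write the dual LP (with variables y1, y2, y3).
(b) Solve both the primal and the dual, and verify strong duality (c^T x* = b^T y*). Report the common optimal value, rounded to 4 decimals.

The standard primal-dual pair for 'max c^T x s.t. A x <= b, x >= 0' is:
  Dual:  min b^T y  s.t.  A^T y >= c,  y >= 0.

So the dual LP is:
  minimize  6y1 + 12y2 + 47y3
  subject to:
    y1 + 2y3 >= 4
    y2 + 4y3 >= 1
    y1, y2, y3 >= 0

Solving the primal: x* = (6, 8.75).
  primal value c^T x* = 32.75.
Solving the dual: y* = (3.5, 0, 0.25).
  dual value b^T y* = 32.75.
Strong duality: c^T x* = b^T y*. Confirmed.

32.75


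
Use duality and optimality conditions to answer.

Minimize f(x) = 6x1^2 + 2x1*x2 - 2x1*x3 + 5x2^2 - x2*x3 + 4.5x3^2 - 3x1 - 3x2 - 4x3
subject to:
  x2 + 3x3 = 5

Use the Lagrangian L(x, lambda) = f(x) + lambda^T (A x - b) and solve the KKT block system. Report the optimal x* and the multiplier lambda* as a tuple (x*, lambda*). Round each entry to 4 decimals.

Form the Lagrangian:
  L(x, lambda) = (1/2) x^T Q x + c^T x + lambda^T (A x - b)
Stationarity (grad_x L = 0): Q x + c + A^T lambda = 0.
Primal feasibility: A x = b.

This gives the KKT block system:
  [ Q   A^T ] [ x     ]   [-c ]
  [ A    0  ] [ lambda ] = [ b ]

Solving the linear system:
  x*      = (0.3888, 0.6254, 1.4582)
  lambda* = (-2.5736)
  f(x*)   = 1.9962

x* = (0.3888, 0.6254, 1.4582), lambda* = (-2.5736)


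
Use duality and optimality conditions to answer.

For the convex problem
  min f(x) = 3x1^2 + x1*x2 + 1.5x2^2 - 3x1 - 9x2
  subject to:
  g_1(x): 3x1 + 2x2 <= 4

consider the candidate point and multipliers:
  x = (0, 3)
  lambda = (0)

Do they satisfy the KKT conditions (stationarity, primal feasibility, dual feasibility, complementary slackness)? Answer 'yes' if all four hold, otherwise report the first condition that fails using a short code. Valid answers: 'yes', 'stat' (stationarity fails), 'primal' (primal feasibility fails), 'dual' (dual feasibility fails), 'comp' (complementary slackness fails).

Gradient of f: grad f(x) = Q x + c = (0, 0)
Constraint values g_i(x) = a_i^T x - b_i:
  g_1((0, 3)) = 2
Stationarity residual: grad f(x) + sum_i lambda_i a_i = (0, 0)
  -> stationarity OK
Primal feasibility (all g_i <= 0): FAILS
Dual feasibility (all lambda_i >= 0): OK
Complementary slackness (lambda_i * g_i(x) = 0 for all i): OK

Verdict: the first failing condition is primal_feasibility -> primal.

primal


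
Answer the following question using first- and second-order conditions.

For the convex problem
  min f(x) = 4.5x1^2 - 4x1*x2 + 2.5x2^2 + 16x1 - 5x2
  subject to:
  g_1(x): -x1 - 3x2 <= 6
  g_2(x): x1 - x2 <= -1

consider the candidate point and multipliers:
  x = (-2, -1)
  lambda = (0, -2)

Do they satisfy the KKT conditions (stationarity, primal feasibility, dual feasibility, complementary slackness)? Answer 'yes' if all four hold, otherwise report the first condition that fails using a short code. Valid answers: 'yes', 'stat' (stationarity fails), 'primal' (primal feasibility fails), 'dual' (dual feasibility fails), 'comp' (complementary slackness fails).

Gradient of f: grad f(x) = Q x + c = (2, -2)
Constraint values g_i(x) = a_i^T x - b_i:
  g_1((-2, -1)) = -1
  g_2((-2, -1)) = 0
Stationarity residual: grad f(x) + sum_i lambda_i a_i = (0, 0)
  -> stationarity OK
Primal feasibility (all g_i <= 0): OK
Dual feasibility (all lambda_i >= 0): FAILS
Complementary slackness (lambda_i * g_i(x) = 0 for all i): OK

Verdict: the first failing condition is dual_feasibility -> dual.

dual


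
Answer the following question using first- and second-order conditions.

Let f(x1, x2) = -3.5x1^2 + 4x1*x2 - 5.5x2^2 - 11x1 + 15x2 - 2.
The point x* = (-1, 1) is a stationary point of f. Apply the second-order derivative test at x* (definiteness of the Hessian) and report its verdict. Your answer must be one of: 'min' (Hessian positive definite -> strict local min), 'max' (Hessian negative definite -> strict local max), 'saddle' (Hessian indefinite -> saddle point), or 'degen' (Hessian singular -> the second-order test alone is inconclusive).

Compute the Hessian H = grad^2 f:
  H = [[-7, 4], [4, -11]]
Verify stationarity: grad f(x*) = H x* + g = (0, 0).
Eigenvalues of H: -13.4721, -4.5279.
Both eigenvalues < 0, so H is negative definite -> x* is a strict local max.

max


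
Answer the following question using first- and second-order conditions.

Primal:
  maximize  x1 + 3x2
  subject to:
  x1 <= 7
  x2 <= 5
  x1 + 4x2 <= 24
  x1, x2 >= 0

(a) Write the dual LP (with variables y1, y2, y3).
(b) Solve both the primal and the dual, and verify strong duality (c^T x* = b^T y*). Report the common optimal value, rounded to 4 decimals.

The standard primal-dual pair for 'max c^T x s.t. A x <= b, x >= 0' is:
  Dual:  min b^T y  s.t.  A^T y >= c,  y >= 0.

So the dual LP is:
  minimize  7y1 + 5y2 + 24y3
  subject to:
    y1 + y3 >= 1
    y2 + 4y3 >= 3
    y1, y2, y3 >= 0

Solving the primal: x* = (7, 4.25).
  primal value c^T x* = 19.75.
Solving the dual: y* = (0.25, 0, 0.75).
  dual value b^T y* = 19.75.
Strong duality: c^T x* = b^T y*. Confirmed.

19.75


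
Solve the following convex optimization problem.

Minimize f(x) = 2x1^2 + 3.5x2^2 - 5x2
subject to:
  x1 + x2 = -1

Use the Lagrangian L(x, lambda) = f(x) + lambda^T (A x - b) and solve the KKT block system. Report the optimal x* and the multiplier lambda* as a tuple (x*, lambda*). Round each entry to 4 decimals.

Form the Lagrangian:
  L(x, lambda) = (1/2) x^T Q x + c^T x + lambda^T (A x - b)
Stationarity (grad_x L = 0): Q x + c + A^T lambda = 0.
Primal feasibility: A x = b.

This gives the KKT block system:
  [ Q   A^T ] [ x     ]   [-c ]
  [ A    0  ] [ lambda ] = [ b ]

Solving the linear system:
  x*      = (-1.0909, 0.0909)
  lambda* = (4.3636)
  f(x*)   = 1.9545

x* = (-1.0909, 0.0909), lambda* = (4.3636)


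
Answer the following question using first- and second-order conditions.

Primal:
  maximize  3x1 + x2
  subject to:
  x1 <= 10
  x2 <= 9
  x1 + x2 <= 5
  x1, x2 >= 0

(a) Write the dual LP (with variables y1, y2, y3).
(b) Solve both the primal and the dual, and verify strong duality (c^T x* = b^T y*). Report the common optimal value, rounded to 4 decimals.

The standard primal-dual pair for 'max c^T x s.t. A x <= b, x >= 0' is:
  Dual:  min b^T y  s.t.  A^T y >= c,  y >= 0.

So the dual LP is:
  minimize  10y1 + 9y2 + 5y3
  subject to:
    y1 + y3 >= 3
    y2 + y3 >= 1
    y1, y2, y3 >= 0

Solving the primal: x* = (5, 0).
  primal value c^T x* = 15.
Solving the dual: y* = (0, 0, 3).
  dual value b^T y* = 15.
Strong duality: c^T x* = b^T y*. Confirmed.

15


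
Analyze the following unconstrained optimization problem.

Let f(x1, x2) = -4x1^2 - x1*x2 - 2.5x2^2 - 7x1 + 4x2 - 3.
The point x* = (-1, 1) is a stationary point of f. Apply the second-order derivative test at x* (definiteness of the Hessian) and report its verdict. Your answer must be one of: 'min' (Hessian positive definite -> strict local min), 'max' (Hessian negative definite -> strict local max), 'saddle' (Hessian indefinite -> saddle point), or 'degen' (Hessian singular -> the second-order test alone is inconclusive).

Compute the Hessian H = grad^2 f:
  H = [[-8, -1], [-1, -5]]
Verify stationarity: grad f(x*) = H x* + g = (0, 0).
Eigenvalues of H: -8.3028, -4.6972.
Both eigenvalues < 0, so H is negative definite -> x* is a strict local max.

max


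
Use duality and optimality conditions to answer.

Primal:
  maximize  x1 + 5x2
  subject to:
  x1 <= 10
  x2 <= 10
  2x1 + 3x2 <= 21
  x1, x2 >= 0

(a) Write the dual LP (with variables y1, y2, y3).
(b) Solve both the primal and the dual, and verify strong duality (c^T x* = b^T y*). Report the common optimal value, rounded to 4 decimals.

The standard primal-dual pair for 'max c^T x s.t. A x <= b, x >= 0' is:
  Dual:  min b^T y  s.t.  A^T y >= c,  y >= 0.

So the dual LP is:
  minimize  10y1 + 10y2 + 21y3
  subject to:
    y1 + 2y3 >= 1
    y2 + 3y3 >= 5
    y1, y2, y3 >= 0

Solving the primal: x* = (0, 7).
  primal value c^T x* = 35.
Solving the dual: y* = (0, 0, 1.6667).
  dual value b^T y* = 35.
Strong duality: c^T x* = b^T y*. Confirmed.

35


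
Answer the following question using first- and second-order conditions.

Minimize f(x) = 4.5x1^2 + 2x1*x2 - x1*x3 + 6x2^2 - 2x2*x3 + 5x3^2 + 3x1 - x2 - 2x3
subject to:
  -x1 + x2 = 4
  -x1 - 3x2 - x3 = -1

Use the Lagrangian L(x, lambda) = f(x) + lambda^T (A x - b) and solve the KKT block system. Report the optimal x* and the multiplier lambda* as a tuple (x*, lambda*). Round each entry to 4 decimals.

Form the Lagrangian:
  L(x, lambda) = (1/2) x^T Q x + c^T x + lambda^T (A x - b)
Stationarity (grad_x L = 0): Q x + c + A^T lambda = 0.
Primal feasibility: A x = b.

This gives the KKT block system:
  [ Q   A^T ] [ x     ]   [-c ]
  [ A    0  ] [ lambda ] = [ b ]

Solving the linear system:
  x*      = (-2.7321, 1.2679, -0.0718)
  lambda* = (-16.4593, -2.5215)
  f(x*)   = 26.9976

x* = (-2.7321, 1.2679, -0.0718), lambda* = (-16.4593, -2.5215)


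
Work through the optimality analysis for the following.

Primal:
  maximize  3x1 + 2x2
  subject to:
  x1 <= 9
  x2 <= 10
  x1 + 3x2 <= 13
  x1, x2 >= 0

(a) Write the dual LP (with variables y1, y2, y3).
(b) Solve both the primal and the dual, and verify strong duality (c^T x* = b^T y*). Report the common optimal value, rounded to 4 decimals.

The standard primal-dual pair for 'max c^T x s.t. A x <= b, x >= 0' is:
  Dual:  min b^T y  s.t.  A^T y >= c,  y >= 0.

So the dual LP is:
  minimize  9y1 + 10y2 + 13y3
  subject to:
    y1 + y3 >= 3
    y2 + 3y3 >= 2
    y1, y2, y3 >= 0

Solving the primal: x* = (9, 1.3333).
  primal value c^T x* = 29.6667.
Solving the dual: y* = (2.3333, 0, 0.6667).
  dual value b^T y* = 29.6667.
Strong duality: c^T x* = b^T y*. Confirmed.

29.6667


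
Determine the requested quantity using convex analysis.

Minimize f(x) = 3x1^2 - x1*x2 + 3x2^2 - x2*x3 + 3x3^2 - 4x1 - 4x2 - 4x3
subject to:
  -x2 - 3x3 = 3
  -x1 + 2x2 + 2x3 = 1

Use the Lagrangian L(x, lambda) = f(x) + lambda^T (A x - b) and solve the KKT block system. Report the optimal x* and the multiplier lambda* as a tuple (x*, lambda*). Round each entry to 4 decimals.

Form the Lagrangian:
  L(x, lambda) = (1/2) x^T Q x + c^T x + lambda^T (A x - b)
Stationarity (grad_x L = 0): Q x + c + A^T lambda = 0.
Primal feasibility: A x = b.

This gives the KKT block system:
  [ Q   A^T ] [ x     ]   [-c ]
  [ A    0  ] [ lambda ] = [ b ]

Solving the linear system:
  x*      = (-0.7391, 1.6957, -1.5652)
  lambda* = (-11.7826, -10.1304)
  f(x*)   = 23.9565

x* = (-0.7391, 1.6957, -1.5652), lambda* = (-11.7826, -10.1304)


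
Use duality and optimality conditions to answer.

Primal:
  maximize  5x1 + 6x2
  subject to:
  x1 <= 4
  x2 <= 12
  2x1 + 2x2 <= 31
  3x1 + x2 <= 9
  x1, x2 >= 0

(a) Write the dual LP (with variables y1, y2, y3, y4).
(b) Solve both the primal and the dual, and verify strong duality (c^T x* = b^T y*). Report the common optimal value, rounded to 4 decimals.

The standard primal-dual pair for 'max c^T x s.t. A x <= b, x >= 0' is:
  Dual:  min b^T y  s.t.  A^T y >= c,  y >= 0.

So the dual LP is:
  minimize  4y1 + 12y2 + 31y3 + 9y4
  subject to:
    y1 + 2y3 + 3y4 >= 5
    y2 + 2y3 + y4 >= 6
    y1, y2, y3, y4 >= 0

Solving the primal: x* = (0, 9).
  primal value c^T x* = 54.
Solving the dual: y* = (0, 0, 0, 6).
  dual value b^T y* = 54.
Strong duality: c^T x* = b^T y*. Confirmed.

54


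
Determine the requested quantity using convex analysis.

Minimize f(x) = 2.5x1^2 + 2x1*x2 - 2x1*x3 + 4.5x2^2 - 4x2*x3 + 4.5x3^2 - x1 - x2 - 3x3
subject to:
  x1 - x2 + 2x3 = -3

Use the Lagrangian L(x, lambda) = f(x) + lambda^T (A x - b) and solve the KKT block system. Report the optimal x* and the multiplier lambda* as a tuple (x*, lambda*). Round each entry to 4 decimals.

Form the Lagrangian:
  L(x, lambda) = (1/2) x^T Q x + c^T x + lambda^T (A x - b)
Stationarity (grad_x L = 0): Q x + c + A^T lambda = 0.
Primal feasibility: A x = b.

This gives the KKT block system:
  [ Q   A^T ] [ x     ]   [-c ]
  [ A    0  ] [ lambda ] = [ b ]

Solving the linear system:
  x*      = (-1.1541, 0.5677, -0.6391)
  lambda* = (4.3571)
  f(x*)   = 7.7876

x* = (-1.1541, 0.5677, -0.6391), lambda* = (4.3571)


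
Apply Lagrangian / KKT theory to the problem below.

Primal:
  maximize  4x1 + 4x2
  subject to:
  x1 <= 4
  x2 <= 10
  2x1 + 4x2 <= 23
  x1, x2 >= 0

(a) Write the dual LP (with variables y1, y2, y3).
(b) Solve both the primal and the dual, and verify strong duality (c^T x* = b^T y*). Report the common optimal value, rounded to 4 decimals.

The standard primal-dual pair for 'max c^T x s.t. A x <= b, x >= 0' is:
  Dual:  min b^T y  s.t.  A^T y >= c,  y >= 0.

So the dual LP is:
  minimize  4y1 + 10y2 + 23y3
  subject to:
    y1 + 2y3 >= 4
    y2 + 4y3 >= 4
    y1, y2, y3 >= 0

Solving the primal: x* = (4, 3.75).
  primal value c^T x* = 31.
Solving the dual: y* = (2, 0, 1).
  dual value b^T y* = 31.
Strong duality: c^T x* = b^T y*. Confirmed.

31


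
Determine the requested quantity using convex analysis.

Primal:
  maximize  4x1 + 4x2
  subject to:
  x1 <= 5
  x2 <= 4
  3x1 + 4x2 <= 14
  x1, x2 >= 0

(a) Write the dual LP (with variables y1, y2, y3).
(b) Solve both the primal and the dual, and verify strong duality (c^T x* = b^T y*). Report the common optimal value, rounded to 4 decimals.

The standard primal-dual pair for 'max c^T x s.t. A x <= b, x >= 0' is:
  Dual:  min b^T y  s.t.  A^T y >= c,  y >= 0.

So the dual LP is:
  minimize  5y1 + 4y2 + 14y3
  subject to:
    y1 + 3y3 >= 4
    y2 + 4y3 >= 4
    y1, y2, y3 >= 0

Solving the primal: x* = (4.6667, 0).
  primal value c^T x* = 18.6667.
Solving the dual: y* = (0, 0, 1.3333).
  dual value b^T y* = 18.6667.
Strong duality: c^T x* = b^T y*. Confirmed.

18.6667


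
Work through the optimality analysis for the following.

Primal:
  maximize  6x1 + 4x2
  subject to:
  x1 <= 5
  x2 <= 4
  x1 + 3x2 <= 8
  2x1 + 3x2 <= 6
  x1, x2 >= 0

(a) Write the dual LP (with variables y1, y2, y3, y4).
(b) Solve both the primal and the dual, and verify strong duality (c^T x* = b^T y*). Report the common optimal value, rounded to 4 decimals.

The standard primal-dual pair for 'max c^T x s.t. A x <= b, x >= 0' is:
  Dual:  min b^T y  s.t.  A^T y >= c,  y >= 0.

So the dual LP is:
  minimize  5y1 + 4y2 + 8y3 + 6y4
  subject to:
    y1 + y3 + 2y4 >= 6
    y2 + 3y3 + 3y4 >= 4
    y1, y2, y3, y4 >= 0

Solving the primal: x* = (3, 0).
  primal value c^T x* = 18.
Solving the dual: y* = (0, 0, 0, 3).
  dual value b^T y* = 18.
Strong duality: c^T x* = b^T y*. Confirmed.

18


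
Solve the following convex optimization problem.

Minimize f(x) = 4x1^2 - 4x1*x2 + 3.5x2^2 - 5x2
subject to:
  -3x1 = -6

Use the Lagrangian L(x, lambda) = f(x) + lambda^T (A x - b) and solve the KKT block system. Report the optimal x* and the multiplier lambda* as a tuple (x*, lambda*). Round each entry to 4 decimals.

Form the Lagrangian:
  L(x, lambda) = (1/2) x^T Q x + c^T x + lambda^T (A x - b)
Stationarity (grad_x L = 0): Q x + c + A^T lambda = 0.
Primal feasibility: A x = b.

This gives the KKT block system:
  [ Q   A^T ] [ x     ]   [-c ]
  [ A    0  ] [ lambda ] = [ b ]

Solving the linear system:
  x*      = (2, 1.8571)
  lambda* = (2.8571)
  f(x*)   = 3.9286

x* = (2, 1.8571), lambda* = (2.8571)


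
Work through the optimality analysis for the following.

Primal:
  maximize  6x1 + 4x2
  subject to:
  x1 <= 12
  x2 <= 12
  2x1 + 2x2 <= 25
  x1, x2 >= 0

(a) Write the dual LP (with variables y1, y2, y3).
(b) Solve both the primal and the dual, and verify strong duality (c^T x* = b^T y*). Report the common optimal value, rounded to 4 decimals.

The standard primal-dual pair for 'max c^T x s.t. A x <= b, x >= 0' is:
  Dual:  min b^T y  s.t.  A^T y >= c,  y >= 0.

So the dual LP is:
  minimize  12y1 + 12y2 + 25y3
  subject to:
    y1 + 2y3 >= 6
    y2 + 2y3 >= 4
    y1, y2, y3 >= 0

Solving the primal: x* = (12, 0.5).
  primal value c^T x* = 74.
Solving the dual: y* = (2, 0, 2).
  dual value b^T y* = 74.
Strong duality: c^T x* = b^T y*. Confirmed.

74


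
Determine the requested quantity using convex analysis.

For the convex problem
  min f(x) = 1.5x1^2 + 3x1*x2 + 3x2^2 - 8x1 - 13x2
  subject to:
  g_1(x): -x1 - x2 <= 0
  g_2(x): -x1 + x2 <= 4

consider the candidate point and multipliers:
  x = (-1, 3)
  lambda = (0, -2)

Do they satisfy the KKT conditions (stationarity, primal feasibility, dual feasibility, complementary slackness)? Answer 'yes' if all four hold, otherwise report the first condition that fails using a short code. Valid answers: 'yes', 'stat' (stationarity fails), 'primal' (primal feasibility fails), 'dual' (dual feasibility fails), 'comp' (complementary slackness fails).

Gradient of f: grad f(x) = Q x + c = (-2, 2)
Constraint values g_i(x) = a_i^T x - b_i:
  g_1((-1, 3)) = -2
  g_2((-1, 3)) = 0
Stationarity residual: grad f(x) + sum_i lambda_i a_i = (0, 0)
  -> stationarity OK
Primal feasibility (all g_i <= 0): OK
Dual feasibility (all lambda_i >= 0): FAILS
Complementary slackness (lambda_i * g_i(x) = 0 for all i): OK

Verdict: the first failing condition is dual_feasibility -> dual.

dual


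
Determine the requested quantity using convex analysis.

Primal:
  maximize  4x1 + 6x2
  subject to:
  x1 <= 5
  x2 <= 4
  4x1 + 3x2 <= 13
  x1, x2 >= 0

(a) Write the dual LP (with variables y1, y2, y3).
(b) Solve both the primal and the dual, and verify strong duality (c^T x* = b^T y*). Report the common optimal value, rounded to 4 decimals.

The standard primal-dual pair for 'max c^T x s.t. A x <= b, x >= 0' is:
  Dual:  min b^T y  s.t.  A^T y >= c,  y >= 0.

So the dual LP is:
  minimize  5y1 + 4y2 + 13y3
  subject to:
    y1 + 4y3 >= 4
    y2 + 3y3 >= 6
    y1, y2, y3 >= 0

Solving the primal: x* = (0.25, 4).
  primal value c^T x* = 25.
Solving the dual: y* = (0, 3, 1).
  dual value b^T y* = 25.
Strong duality: c^T x* = b^T y*. Confirmed.

25


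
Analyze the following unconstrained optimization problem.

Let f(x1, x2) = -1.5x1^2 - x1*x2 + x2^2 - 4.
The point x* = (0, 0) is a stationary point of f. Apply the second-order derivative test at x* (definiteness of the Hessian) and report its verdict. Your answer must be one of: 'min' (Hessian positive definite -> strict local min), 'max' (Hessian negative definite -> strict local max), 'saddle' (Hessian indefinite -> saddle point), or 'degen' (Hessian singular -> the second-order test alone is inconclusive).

Compute the Hessian H = grad^2 f:
  H = [[-3, -1], [-1, 2]]
Verify stationarity: grad f(x*) = H x* + g = (0, 0).
Eigenvalues of H: -3.1926, 2.1926.
Eigenvalues have mixed signs, so H is indefinite -> x* is a saddle point.

saddle


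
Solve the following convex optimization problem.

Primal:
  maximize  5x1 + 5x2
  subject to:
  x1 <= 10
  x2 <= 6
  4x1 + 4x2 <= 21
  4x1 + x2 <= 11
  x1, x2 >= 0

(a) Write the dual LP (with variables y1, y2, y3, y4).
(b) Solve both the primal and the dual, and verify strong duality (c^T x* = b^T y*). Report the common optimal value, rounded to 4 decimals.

The standard primal-dual pair for 'max c^T x s.t. A x <= b, x >= 0' is:
  Dual:  min b^T y  s.t.  A^T y >= c,  y >= 0.

So the dual LP is:
  minimize  10y1 + 6y2 + 21y3 + 11y4
  subject to:
    y1 + 4y3 + 4y4 >= 5
    y2 + 4y3 + y4 >= 5
    y1, y2, y3, y4 >= 0

Solving the primal: x* = (1.9167, 3.3333).
  primal value c^T x* = 26.25.
Solving the dual: y* = (0, 0, 1.25, 0).
  dual value b^T y* = 26.25.
Strong duality: c^T x* = b^T y*. Confirmed.

26.25


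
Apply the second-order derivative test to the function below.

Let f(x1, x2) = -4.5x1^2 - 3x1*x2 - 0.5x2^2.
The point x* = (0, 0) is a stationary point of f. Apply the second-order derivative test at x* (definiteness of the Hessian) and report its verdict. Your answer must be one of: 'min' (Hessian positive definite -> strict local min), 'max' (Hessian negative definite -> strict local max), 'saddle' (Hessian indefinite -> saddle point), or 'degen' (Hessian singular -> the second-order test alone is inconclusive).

Compute the Hessian H = grad^2 f:
  H = [[-9, -3], [-3, -1]]
Verify stationarity: grad f(x*) = H x* + g = (0, 0).
Eigenvalues of H: -10, 0.
H has a zero eigenvalue (singular; negative semidefinite but not definite), so H is neither positive definite, negative definite, nor indefinite. The second-order test alone is inconclusive -> degen.
(Indeed, f is constant along the null direction of H through x*, so x* is not a strict local extremum.)

degen
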